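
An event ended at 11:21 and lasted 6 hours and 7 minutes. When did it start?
Starting time: 11:21 = 681 total minutes past 12:00
Subtracting: 6 hours and 7 minutes = 367 minutes
681 - 367 = 314 minutes
= 5 hours and 14 minutes past 12:00 = 5:14

Final answer: 5:14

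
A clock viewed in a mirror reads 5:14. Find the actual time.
Reflection across the vertical (12-6) axis maps a hand at angle A degrees to (360 - A) degrees, which sends a reading of T minutes past 12:00 to (720 - T) minutes past 12:00.
Mirror reads 5:14 = 314 minutes past 12:00.
Actual time: (720 - 314) mod 720 = 406 minutes = 6:46.

Final answer: 6:46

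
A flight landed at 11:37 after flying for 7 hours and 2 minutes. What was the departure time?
Starting time: 11:37 = 697 total minutes past 12:00
Subtracting: 7 hours and 2 minutes = 422 minutes
697 - 422 = 275 minutes
= 4 hours and 35 minutes past 12:00 = 4:35

Final answer: 4:35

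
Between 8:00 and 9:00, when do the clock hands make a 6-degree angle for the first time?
At t minutes past 8:00, the hour hand is at 30 x 8 + 0.5t degrees and the minute hand is at 6t degrees.
The smaller angle between them is 6 degrees when |30H - 5.5t| = 6 or |30H - 5.5t| = 354.
With H = 8, solve 30 x 8 - 5.5t = +/- target for each target:
  t = (30 x 8 - 6) / 5.5 = 42.55
  t = (30 x 8 + 6) / 5.5 = 44.73
  t = (30 x 8 - 354) / 5.5 = -20.73 (outside (0, 60))
  t = (30 x 8 + 354) / 5.5 = 108 (outside (0, 60))
Valid solutions in (0, 60): {42.55, 44.73} minutes.
The first occurrence is t = 42.55 minutes.
The hands form a 6-degree angle at 42.55 minutes past 8:00.

Final answer: 42.55 minutes past 8:00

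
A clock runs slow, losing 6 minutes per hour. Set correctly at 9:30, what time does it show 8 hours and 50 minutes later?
For every 60 true minutes, the faulty clock advances 60 - 6 = 54 minutes.
True elapsed: 8 hours and 50 minutes = 530 minutes.
Faulty clock advances: 530 x 54/60 = 477 minutes (drift: 53 minutes behind).
Shown time: 9:30 + 477 minutes = 5:27.

Final answer: 5:27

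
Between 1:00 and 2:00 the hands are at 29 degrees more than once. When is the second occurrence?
At t minutes past 1:00, the hour hand is at 30 x 1 + 0.5t degrees and the minute hand is at 6t degrees.
The smaller angle between them is 29 degrees when |30H - 5.5t| = 29 or |30H - 5.5t| = 331.
With H = 1, solve 30 x 1 - 5.5t = +/- target for each target:
  t = (30 x 1 - 29) / 5.5 = 0.18
  t = (30 x 1 + 29) / 5.5 = 10.73
  t = (30 x 1 - 331) / 5.5 = -54.73 (outside (0, 60))
  t = (30 x 1 + 331) / 5.5 = 65.64 (outside (0, 60))
Valid solutions in (0, 60): {0.18, 10.73} minutes.
The second occurrence is t = 10.73 minutes.
The hands form a 29-degree angle at 10.73 minutes past 1:00.

Final answer: 10.73 minutes past 1:00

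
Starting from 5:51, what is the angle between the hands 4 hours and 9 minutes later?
First find the time 4 hours and 9 minutes after 5:51.
Total minutes: 5 x 60 + 51 + 4 x 60 + 9 = 600.
600 mod 720 = 600 minutes = 10:00.
Now compute the angle at 10:00:
Hour hand: 10 x 30 + 0 x 0.5 = 300 degrees
Minute hand: 0 x 6 = 0 degrees
Difference: |300 - 0| = 300 degrees
Smaller angle: 360 - 300 = 60 degrees

Final answer: 60 degrees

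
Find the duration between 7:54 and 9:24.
From 7:54 to 9:24:
(9 x 60 + 24) - (7 x 60 + 54) = 564 - 474 = 90 minutes
= 1 hour and 30 minutes

Final answer: 1 hour and 30 minutes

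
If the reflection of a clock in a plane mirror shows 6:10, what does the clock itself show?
Reflection across the vertical (12-6) axis maps a hand at angle A degrees to (360 - A) degrees, which sends a reading of T minutes past 12:00 to (720 - T) minutes past 12:00.
Mirror reads 6:10 = 370 minutes past 12:00.
Actual time: (720 - 370) mod 720 = 350 minutes = 5:50.

Final answer: 5:50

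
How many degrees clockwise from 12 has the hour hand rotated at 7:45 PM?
The hour hand moves 30 degrees per hour and 0.5 degrees per minute.
At 7:45: (7) x 30 + 45 x 0.5 = 210 + 22.5 = 232.5 degrees

Final answer: 232.5 degrees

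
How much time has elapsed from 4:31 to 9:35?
From 4:31 to 9:35:
(9 x 60 + 35) - (4 x 60 + 31) = 575 - 271 = 304 minutes
= 5 hours and 4 minutes

Final answer: 5 hours and 4 minutes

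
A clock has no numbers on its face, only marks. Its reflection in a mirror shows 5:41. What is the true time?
Reflection across the vertical (12-6) axis maps a hand at angle A degrees to (360 - A) degrees, which sends a reading of T minutes past 12:00 to (720 - T) minutes past 12:00.
Mirror reads 5:41 = 341 minutes past 12:00.
Actual time: (720 - 341) mod 720 = 379 minutes = 6:19.

Final answer: 6:19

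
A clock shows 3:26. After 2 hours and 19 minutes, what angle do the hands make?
First find the time 2 hours and 19 minutes after 3:26.
Total minutes: 3 x 60 + 26 + 2 x 60 + 19 = 345.
345 mod 720 = 345 minutes = 5:45.
Now compute the angle at 5:45:
Hour hand: 5 x 30 + 45 x 0.5 = 172.5 degrees
Minute hand: 45 x 6 = 270 degrees
Difference: |172.5 - 270| = 97.5 degrees
The angle is 97.5 degrees

Final answer: 97.5 degrees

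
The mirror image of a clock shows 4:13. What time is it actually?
Reflection across the vertical (12-6) axis maps a hand at angle A degrees to (360 - A) degrees, which sends a reading of T minutes past 12:00 to (720 - T) minutes past 12:00.
Mirror reads 4:13 = 253 minutes past 12:00.
Actual time: (720 - 253) mod 720 = 467 minutes = 7:47.

Final answer: 7:47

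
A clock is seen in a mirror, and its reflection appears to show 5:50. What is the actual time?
Reflection across the vertical (12-6) axis maps a hand at angle A degrees to (360 - A) degrees, which sends a reading of T minutes past 12:00 to (720 - T) minutes past 12:00.
Mirror reads 5:50 = 350 minutes past 12:00.
Actual time: (720 - 350) mod 720 = 370 minutes = 6:10.

Final answer: 6:10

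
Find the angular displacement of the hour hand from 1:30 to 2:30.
The hour hand moves 0.5 degrees per minute.
Time elapsed: 2:30 - 1:30 = 60 minutes
Angular displacement: 60 x 0.5 = 30 degrees

Final answer: 30 degrees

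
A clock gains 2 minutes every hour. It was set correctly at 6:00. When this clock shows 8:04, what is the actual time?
For every 60 true minutes, the faulty clock advances 62 minutes, so 1 faulty-clock minute corresponds to 60/62 true minutes.
From 6:00 to 8:04 on the faulty dial is 124 minutes.
True elapsed: 124 x 60/62 = 120 minutes = 2 hours.
True time: 6:00 + 2 hours = 8:00.

Final answer: 8:00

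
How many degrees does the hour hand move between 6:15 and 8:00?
The hour hand moves 0.5 degrees per minute.
Time elapsed: 8:00 - 6:15 = 105 minutes
Angular displacement: 105 x 0.5 = 52.5 degrees

Final answer: 52.5 degrees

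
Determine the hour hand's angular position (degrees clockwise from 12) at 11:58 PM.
The hour hand moves 30 degrees per hour and 0.5 degrees per minute.
At 11:58: (11) x 30 + 58 x 0.5 = 330 + 29 = 359 degrees

Final answer: 359 degrees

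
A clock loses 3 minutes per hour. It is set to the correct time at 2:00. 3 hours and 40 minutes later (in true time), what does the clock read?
For every 60 true minutes, the faulty clock advances 60 - 3 = 57 minutes.
True elapsed: 3 hours and 40 minutes = 220 minutes.
Faulty clock advances: 220 x 57/60 = 209 minutes (drift: 11 minutes behind).
Shown time: 2:00 + 209 minutes = 5:29.

Final answer: 5:29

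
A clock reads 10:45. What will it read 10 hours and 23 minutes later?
Starting time: 10:45
Adding 23 minutes to 45 minutes: 45 + 23 = 68 minutes = 1 hour and 8 minutes
Adding 10 hours: 10 + 10 + 1 (carry) = 21 - 12 = 9
Final time: 9:08

Final answer: 9:08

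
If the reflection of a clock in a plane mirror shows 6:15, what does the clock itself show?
Reflection across the vertical (12-6) axis maps a hand at angle A degrees to (360 - A) degrees, which sends a reading of T minutes past 12:00 to (720 - T) minutes past 12:00.
Mirror reads 6:15 = 375 minutes past 12:00.
Actual time: (720 - 375) mod 720 = 345 minutes = 5:45.

Final answer: 5:45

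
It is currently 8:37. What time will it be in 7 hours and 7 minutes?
Starting time: 8:37
Adding 7 minutes to 37 minutes: 37 + 7 = 44 minutes
Adding 7 hours: 8 + 7 = 15 - 12 = 3
Final time: 3:44

Final answer: 3:44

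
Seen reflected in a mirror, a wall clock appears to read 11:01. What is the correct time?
Reflection across the vertical (12-6) axis maps a hand at angle A degrees to (360 - A) degrees, which sends a reading of T minutes past 12:00 to (720 - T) minutes past 12:00.
Mirror reads 11:01 = 661 minutes past 12:00.
Actual time: (720 - 661) mod 720 = 59 minutes = 12:59.

Final answer: 12:59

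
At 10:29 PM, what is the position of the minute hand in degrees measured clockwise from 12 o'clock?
The minute hand moves 6 degrees per minute.
At 10:29: 29 x 6 = 174 degrees

Final answer: 174 degrees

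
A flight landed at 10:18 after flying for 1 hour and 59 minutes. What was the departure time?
Starting time: 10:18 = 618 total minutes past 12:00
Subtracting: 1 hour and 59 minutes = 119 minutes
618 - 119 = 499 minutes
= 8 hours and 19 minutes past 12:00 = 8:19

Final answer: 8:19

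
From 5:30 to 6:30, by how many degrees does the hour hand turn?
The hour hand moves 0.5 degrees per minute.
Time elapsed: 6:30 - 5:30 = 60 minutes
Angular displacement: 60 x 0.5 = 30 degrees

Final answer: 30 degrees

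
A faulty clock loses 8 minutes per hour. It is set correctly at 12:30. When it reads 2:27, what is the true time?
For every 60 true minutes, the faulty clock advances 52 minutes, so 1 faulty-clock minute corresponds to 60/52 true minutes.
From 12:30 to 2:27 on the faulty dial is 117 minutes.
True elapsed: 117 x 60/52 = 135 minutes = 2 hours and 15 minutes.
True time: 12:30 + 2 hours and 15 minutes = 2:45.

Final answer: 2:45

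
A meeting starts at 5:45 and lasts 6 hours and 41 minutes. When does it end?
Starting time: 5:45
Adding 41 minutes to 45 minutes: 45 + 41 = 86 minutes = 1 hour and 26 minutes
Adding 6 hours: 5 + 6 + 1 (carry) = 12
Final time: 12:26

Final answer: 12:26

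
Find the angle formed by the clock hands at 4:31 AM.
Hour hand position: 4 x 30 + 31 x 0.5 = 135.5 degrees
Minute hand position: 31 x 6 = 186 degrees
Difference: |135.5 - 186| = 50.5 degrees
The angle between the hands is 50.5 degrees

Final answer: 50.5 degrees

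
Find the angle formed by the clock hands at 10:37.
Hour hand position: 10 x 30 + 37 x 0.5 = 318.5 degrees
Minute hand position: 37 x 6 = 222 degrees
Difference: |318.5 - 222| = 96.5 degrees
The angle between the hands is 96.5 degrees

Final answer: 96.5 degrees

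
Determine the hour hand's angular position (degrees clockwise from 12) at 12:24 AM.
The hour hand moves 30 degrees per hour and 0.5 degrees per minute.
At 12:24: (0) x 30 + 24 x 0.5 = 0 + 12 = 12 degrees

Final answer: 12 degrees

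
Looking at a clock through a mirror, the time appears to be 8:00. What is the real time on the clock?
Reflection across the vertical (12-6) axis maps a hand at angle A degrees to (360 - A) degrees, which sends a reading of T minutes past 12:00 to (720 - T) minutes past 12:00.
Mirror reads 8:00 = 480 minutes past 12:00.
Actual time: (720 - 480) mod 720 = 240 minutes = 4:00.

Final answer: 4:00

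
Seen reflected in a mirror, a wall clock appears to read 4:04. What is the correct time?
Reflection across the vertical (12-6) axis maps a hand at angle A degrees to (360 - A) degrees, which sends a reading of T minutes past 12:00 to (720 - T) minutes past 12:00.
Mirror reads 4:04 = 244 minutes past 12:00.
Actual time: (720 - 244) mod 720 = 476 minutes = 7:56.

Final answer: 7:56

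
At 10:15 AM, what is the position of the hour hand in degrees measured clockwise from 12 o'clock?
The hour hand moves 30 degrees per hour and 0.5 degrees per minute.
At 10:15: (10) x 30 + 15 x 0.5 = 300 + 7.5 = 307.5 degrees

Final answer: 307.5 degrees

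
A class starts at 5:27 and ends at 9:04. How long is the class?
From 5:27 to 9:04:
(9 x 60 + 4) - (5 x 60 + 27) = 544 - 327 = 217 minutes
= 3 hours and 37 minutes

Final answer: 3 hours and 37 minutes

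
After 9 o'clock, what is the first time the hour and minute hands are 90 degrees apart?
At t minutes past 9:00, the hour hand is at 30 x 9 + 0.5t degrees and the minute hand is at 6t degrees.
The smaller angle between them is 90 degrees when |30H - 5.5t| = 90 or |30H - 5.5t| = 270.
With H = 9, solve 30 x 9 - 5.5t = +/- target for each target:
  t = (30 x 9 - 90) / 5.5 = 32.73
  t = (30 x 9 + 90) / 5.5 = 65.45 (outside (0, 60))
  t = (30 x 9 - 270) / 5.5 = 0 (outside (0, 60))
  t = (30 x 9 + 270) / 5.5 = 98.18 (outside (0, 60))
Valid solutions in (0, 60): {32.73} minutes.
The first occurrence is t = 32.73 minutes.
The hands form a 90-degree angle at 32.73 minutes past 9:00.

Final answer: 32.73 minutes past 9:00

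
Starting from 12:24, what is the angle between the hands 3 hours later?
First find the time 3 hours after 12:24.
Total minutes: 12 x 60 + 24 + 3 x 60 + 0 = 924.
924 mod 720 = 204 minutes = 3:24.
Now compute the angle at 3:24:
Hour hand: 3 x 30 + 24 x 0.5 = 102 degrees
Minute hand: 24 x 6 = 144 degrees
Difference: |102 - 144| = 42 degrees
The angle is 42 degrees

Final answer: 42 degrees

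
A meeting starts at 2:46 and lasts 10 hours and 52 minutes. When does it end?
Starting time: 2:46
Adding 52 minutes to 46 minutes: 46 + 52 = 98 minutes = 1 hour and 38 minutes
Adding 10 hours: 2 + 10 + 1 (carry) = 13 - 12 = 1
Final time: 1:38

Final answer: 1:38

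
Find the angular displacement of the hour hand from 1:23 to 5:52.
The hour hand moves 0.5 degrees per minute.
Time elapsed: 5:52 - 1:23 = 269 minutes
Angular displacement: 269 x 0.5 = 134.5 degrees

Final answer: 134.5 degrees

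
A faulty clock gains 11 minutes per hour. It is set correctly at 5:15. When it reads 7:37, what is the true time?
For every 60 true minutes, the faulty clock advances 71 minutes, so 1 faulty-clock minute corresponds to 60/71 true minutes.
From 5:15 to 7:37 on the faulty dial is 142 minutes.
True elapsed: 142 x 60/71 = 120 minutes = 2 hours.
True time: 5:15 + 2 hours = 7:15.

Final answer: 7:15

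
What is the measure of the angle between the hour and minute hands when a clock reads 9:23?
Hour hand position: 9 x 30 + 23 x 0.5 = 281.5 degrees
Minute hand position: 23 x 6 = 138 degrees
Difference: |281.5 - 138| = 143.5 degrees
The angle between the hands is 143.5 degrees

Final answer: 143.5 degrees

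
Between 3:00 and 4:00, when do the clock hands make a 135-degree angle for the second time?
At t minutes past 3:00, the hour hand is at 30 x 3 + 0.5t degrees and the minute hand is at 6t degrees.
The smaller angle between them is 135 degrees when |30H - 5.5t| = 135 or |30H - 5.5t| = 225.
With H = 3, solve 30 x 3 - 5.5t = +/- target for each target:
  t = (30 x 3 - 135) / 5.5 = -8.18 (outside (0, 60))
  t = (30 x 3 + 135) / 5.5 = 40.91
  t = (30 x 3 - 225) / 5.5 = -24.55 (outside (0, 60))
  t = (30 x 3 + 225) / 5.5 = 57.27
Valid solutions in (0, 60): {40.91, 57.27} minutes.
The second occurrence is t = 57.27 minutes.
The hands form a 135-degree angle at 57.27 minutes past 3:00.

Final answer: 57.27 minutes past 3:00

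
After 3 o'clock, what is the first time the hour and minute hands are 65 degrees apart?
At t minutes past 3:00, the hour hand is at 30 x 3 + 0.5t degrees and the minute hand is at 6t degrees.
The smaller angle between them is 65 degrees when |30H - 5.5t| = 65 or |30H - 5.5t| = 295.
With H = 3, solve 30 x 3 - 5.5t = +/- target for each target:
  t = (30 x 3 - 65) / 5.5 = 4.55
  t = (30 x 3 + 65) / 5.5 = 28.18
  t = (30 x 3 - 295) / 5.5 = -37.27 (outside (0, 60))
  t = (30 x 3 + 295) / 5.5 = 70 (outside (0, 60))
Valid solutions in (0, 60): {4.55, 28.18} minutes.
The first occurrence is t = 4.55 minutes.
The hands form a 65-degree angle at 4.55 minutes past 3:00.

Final answer: 4.55 minutes past 3:00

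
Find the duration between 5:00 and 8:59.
From 5:00 to 8:59:
(8 x 60 + 59) - (5 x 60 + 0) = 539 - 300 = 239 minutes
= 3 hours and 59 minutes

Final answer: 3 hours and 59 minutes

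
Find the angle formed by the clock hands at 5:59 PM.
Hour hand position: 5 x 30 + 59 x 0.5 = 179.5 degrees
Minute hand position: 59 x 6 = 354 degrees
Difference: |179.5 - 354| = 174.5 degrees
The angle between the hands is 174.5 degrees

Final answer: 174.5 degrees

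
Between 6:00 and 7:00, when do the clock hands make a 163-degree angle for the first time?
At t minutes past 6:00, the hour hand is at 30 x 6 + 0.5t degrees and the minute hand is at 6t degrees.
The smaller angle between them is 163 degrees when |30H - 5.5t| = 163 or |30H - 5.5t| = 197.
With H = 6, solve 30 x 6 - 5.5t = +/- target for each target:
  t = (30 x 6 - 163) / 5.5 = 3.09
  t = (30 x 6 + 163) / 5.5 = 62.36 (outside (0, 60))
  t = (30 x 6 - 197) / 5.5 = -3.09 (outside (0, 60))
  t = (30 x 6 + 197) / 5.5 = 68.55 (outside (0, 60))
Valid solutions in (0, 60): {3.09} minutes.
The first occurrence is t = 3.09 minutes.
The hands form a 163-degree angle at 3.09 minutes past 6:00.

Final answer: 3.09 minutes past 6:00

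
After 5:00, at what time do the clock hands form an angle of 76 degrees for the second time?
At t minutes past 5:00, the hour hand is at 30 x 5 + 0.5t degrees and the minute hand is at 6t degrees.
The smaller angle between them is 76 degrees when |30H - 5.5t| = 76 or |30H - 5.5t| = 284.
With H = 5, solve 30 x 5 - 5.5t = +/- target for each target:
  t = (30 x 5 - 76) / 5.5 = 13.45
  t = (30 x 5 + 76) / 5.5 = 41.09
  t = (30 x 5 - 284) / 5.5 = -24.36 (outside (0, 60))
  t = (30 x 5 + 284) / 5.5 = 78.91 (outside (0, 60))
Valid solutions in (0, 60): {13.45, 41.09} minutes.
The second occurrence is t = 41.09 minutes.
The hands form a 76-degree angle at 41.09 minutes past 5:00.

Final answer: 41.09 minutes past 5:00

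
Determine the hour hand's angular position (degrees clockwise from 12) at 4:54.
The hour hand moves 30 degrees per hour and 0.5 degrees per minute.
At 4:54: (4) x 30 + 54 x 0.5 = 120 + 27 = 147 degrees

Final answer: 147 degrees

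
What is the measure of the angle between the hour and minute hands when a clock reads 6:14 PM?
Hour hand position: 6 x 30 + 14 x 0.5 = 187 degrees
Minute hand position: 14 x 6 = 84 degrees
Difference: |187 - 84| = 103 degrees
The angle between the hands is 103 degrees

Final answer: 103 degrees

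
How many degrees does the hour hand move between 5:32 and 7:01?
The hour hand moves 0.5 degrees per minute.
Time elapsed: 7:01 - 5:32 = 89 minutes
Angular displacement: 89 x 0.5 = 44.5 degrees

Final answer: 44.5 degrees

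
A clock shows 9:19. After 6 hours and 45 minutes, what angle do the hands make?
First find the time 6 hours and 45 minutes after 9:19.
Total minutes: 9 x 60 + 19 + 6 x 60 + 45 = 964.
964 mod 720 = 244 minutes = 4:04.
Now compute the angle at 4:04:
Hour hand: 4 x 30 + 4 x 0.5 = 122 degrees
Minute hand: 4 x 6 = 24 degrees
Difference: |122 - 24| = 98 degrees
The angle is 98 degrees

Final answer: 98 degrees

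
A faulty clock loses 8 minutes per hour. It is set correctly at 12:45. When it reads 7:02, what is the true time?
For every 60 true minutes, the faulty clock advances 52 minutes, so 1 faulty-clock minute corresponds to 60/52 true minutes.
From 12:45 to 7:02 on the faulty dial is 377 minutes.
True elapsed: 377 x 60/52 = 435 minutes = 7 hours and 15 minutes.
True time: 12:45 + 7 hours and 15 minutes = 8:00.

Final answer: 8:00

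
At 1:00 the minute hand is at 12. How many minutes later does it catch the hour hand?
The minute hand gains 5.5 degrees per minute on the hour hand.
At 1:00, the hour hand is at 30 degrees and the minute hand is at 0 degrees.
The gap is 30 degrees. Time to close: 30/5.5 = 60 x 1/11 = 5.45 minutes.
The hands overlap at 5.45 minutes past 1:00.

Final answer: 5.45 minutes past 1:00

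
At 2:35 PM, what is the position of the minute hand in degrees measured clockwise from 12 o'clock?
The minute hand moves 6 degrees per minute.
At 2:35: 35 x 6 = 210 degrees

Final answer: 210 degrees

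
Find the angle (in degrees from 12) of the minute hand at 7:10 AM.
The minute hand moves 6 degrees per minute.
At 7:10: 10 x 6 = 60 degrees

Final answer: 60 degrees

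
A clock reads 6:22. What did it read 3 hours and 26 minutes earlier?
Starting time: 6:22 = 382 total minutes past 12:00
Subtracting: 3 hours and 26 minutes = 206 minutes
382 - 206 = 176 minutes
= 2 hours and 56 minutes past 12:00 = 2:56

Final answer: 2:56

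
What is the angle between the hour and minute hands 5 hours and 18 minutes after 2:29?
First find the time 5 hours and 18 minutes after 2:29.
Total minutes: 2 x 60 + 29 + 5 x 60 + 18 = 467.
467 mod 720 = 467 minutes = 7:47.
Now compute the angle at 7:47:
Hour hand: 7 x 30 + 47 x 0.5 = 233.5 degrees
Minute hand: 47 x 6 = 282 degrees
Difference: |233.5 - 282| = 48.5 degrees
The angle is 48.5 degrees

Final answer: 48.5 degrees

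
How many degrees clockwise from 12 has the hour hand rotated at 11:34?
The hour hand moves 30 degrees per hour and 0.5 degrees per minute.
At 11:34: (11) x 30 + 34 x 0.5 = 330 + 17 = 347 degrees

Final answer: 347 degrees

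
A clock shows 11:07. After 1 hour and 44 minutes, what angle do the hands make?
First find the time 1 hour and 44 minutes after 11:07.
Total minutes: 11 x 60 + 7 + 1 x 60 + 44 = 771.
771 mod 720 = 51 minutes = 12:51.
Now compute the angle at 12:51:
Hour hand: 0 x 30 + 51 x 0.5 = 25.5 degrees
Minute hand: 51 x 6 = 306 degrees
Difference: |25.5 - 306| = 280.5 degrees
Smaller angle: 360 - 280.5 = 79.5 degrees

Final answer: 79.5 degrees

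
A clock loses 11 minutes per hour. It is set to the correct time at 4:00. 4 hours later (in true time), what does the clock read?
For every 60 true minutes, the faulty clock advances 60 - 11 = 49 minutes.
True elapsed: 4 hours = 240 minutes.
Faulty clock advances: 240 x 49/60 = 196 minutes (drift: 44 minutes behind).
Shown time: 4:00 + 196 minutes = 7:16.

Final answer: 7:16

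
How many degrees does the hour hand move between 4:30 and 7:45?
The hour hand moves 0.5 degrees per minute.
Time elapsed: 7:45 - 4:30 = 195 minutes
Angular displacement: 195 x 0.5 = 97.5 degrees

Final answer: 97.5 degrees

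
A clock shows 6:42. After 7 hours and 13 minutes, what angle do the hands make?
First find the time 7 hours and 13 minutes after 6:42.
Total minutes: 6 x 60 + 42 + 7 x 60 + 13 = 835.
835 mod 720 = 115 minutes = 1:55.
Now compute the angle at 1:55:
Hour hand: 1 x 30 + 55 x 0.5 = 57.5 degrees
Minute hand: 55 x 6 = 330 degrees
Difference: |57.5 - 330| = 272.5 degrees
Smaller angle: 360 - 272.5 = 87.5 degrees

Final answer: 87.5 degrees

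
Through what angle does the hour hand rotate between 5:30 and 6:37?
The hour hand moves 0.5 degrees per minute.
Time elapsed: 6:37 - 5:30 = 67 minutes
Angular displacement: 67 x 0.5 = 33.5 degrees

Final answer: 33.5 degrees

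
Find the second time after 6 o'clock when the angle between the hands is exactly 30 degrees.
At t minutes past 6:00, the hour hand is at 30 x 6 + 0.5t degrees and the minute hand is at 6t degrees.
The smaller angle between them is 30 degrees when |30H - 5.5t| = 30 or |30H - 5.5t| = 330.
With H = 6, solve 30 x 6 - 5.5t = +/- target for each target:
  t = (30 x 6 - 30) / 5.5 = 27.27
  t = (30 x 6 + 30) / 5.5 = 38.18
  t = (30 x 6 - 330) / 5.5 = -27.27 (outside (0, 60))
  t = (30 x 6 + 330) / 5.5 = 92.73 (outside (0, 60))
Valid solutions in (0, 60): {27.27, 38.18} minutes.
The second occurrence is t = 38.18 minutes.
The hands form a 30-degree angle at 38.18 minutes past 6:00.

Final answer: 38.18 minutes past 6:00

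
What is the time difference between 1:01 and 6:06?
From 1:01 to 6:06:
(6 x 60 + 6) - (1 x 60 + 1) = 366 - 61 = 305 minutes
= 5 hours and 5 minutes

Final answer: 5 hours and 5 minutes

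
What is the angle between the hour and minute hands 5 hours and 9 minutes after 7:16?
First find the time 5 hours and 9 minutes after 7:16.
Total minutes: 7 x 60 + 16 + 5 x 60 + 9 = 745.
745 mod 720 = 25 minutes = 12:25.
Now compute the angle at 12:25:
Hour hand: 0 x 30 + 25 x 0.5 = 12.5 degrees
Minute hand: 25 x 6 = 150 degrees
Difference: |12.5 - 150| = 137.5 degrees
The angle is 137.5 degrees

Final answer: 137.5 degrees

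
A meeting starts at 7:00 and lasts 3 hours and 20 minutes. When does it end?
Starting time: 7:00
Adding 20 minutes to 0 minutes: 0 + 20 = 20 minutes
Adding 3 hours: 7 + 3 = 10
Final time: 10:20

Final answer: 10:20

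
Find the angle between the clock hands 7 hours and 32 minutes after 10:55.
First find the time 7 hours and 32 minutes after 10:55.
Total minutes: 10 x 60 + 55 + 7 x 60 + 32 = 1107.
1107 mod 720 = 387 minutes = 6:27.
Now compute the angle at 6:27:
Hour hand: 6 x 30 + 27 x 0.5 = 193.5 degrees
Minute hand: 27 x 6 = 162 degrees
Difference: |193.5 - 162| = 31.5 degrees
The angle is 31.5 degrees

Final answer: 31.5 degrees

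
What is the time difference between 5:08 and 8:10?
From 5:08 to 8:10:
(8 x 60 + 10) - (5 x 60 + 8) = 490 - 308 = 182 minutes
= 3 hours and 2 minutes

Final answer: 3 hours and 2 minutes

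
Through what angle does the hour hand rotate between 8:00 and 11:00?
The hour hand moves 0.5 degrees per minute.
Time elapsed: 11:00 - 8:00 = 180 minutes
Angular displacement: 180 x 0.5 = 90 degrees

Final answer: 90 degrees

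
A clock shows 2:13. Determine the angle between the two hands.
Hour hand position: 2 x 30 + 13 x 0.5 = 66.5 degrees
Minute hand position: 13 x 6 = 78 degrees
Difference: |66.5 - 78| = 11.5 degrees
The angle between the hands is 11.5 degrees

Final answer: 11.5 degrees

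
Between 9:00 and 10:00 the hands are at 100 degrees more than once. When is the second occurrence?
At t minutes past 9:00, the hour hand is at 30 x 9 + 0.5t degrees and the minute hand is at 6t degrees.
The smaller angle between them is 100 degrees when |30H - 5.5t| = 100 or |30H - 5.5t| = 260.
With H = 9, solve 30 x 9 - 5.5t = +/- target for each target:
  t = (30 x 9 - 100) / 5.5 = 30.91
  t = (30 x 9 + 100) / 5.5 = 67.27 (outside (0, 60))
  t = (30 x 9 - 260) / 5.5 = 1.82
  t = (30 x 9 + 260) / 5.5 = 96.36 (outside (0, 60))
Valid solutions in (0, 60): {1.82, 30.91} minutes.
The second occurrence is t = 30.91 minutes.
The hands form a 100-degree angle at 30.91 minutes past 9:00.

Final answer: 30.91 minutes past 9:00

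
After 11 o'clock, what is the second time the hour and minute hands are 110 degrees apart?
At t minutes past 11:00, the hour hand is at 30 x 11 + 0.5t degrees and the minute hand is at 6t degrees.
The smaller angle between them is 110 degrees when |30H - 5.5t| = 110 or |30H - 5.5t| = 250.
With H = 11, solve 30 x 11 - 5.5t = +/- target for each target:
  t = (30 x 11 - 110) / 5.5 = 40
  t = (30 x 11 + 110) / 5.5 = 80 (outside (0, 60))
  t = (30 x 11 - 250) / 5.5 = 14.55
  t = (30 x 11 + 250) / 5.5 = 105.45 (outside (0, 60))
Valid solutions in (0, 60): {14.55, 40} minutes.
The second occurrence is t = 40 minutes.
The hands form a 110-degree angle at 40 minutes past 11:00.

Final answer: 40 minutes past 11:00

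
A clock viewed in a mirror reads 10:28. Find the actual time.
Reflection across the vertical (12-6) axis maps a hand at angle A degrees to (360 - A) degrees, which sends a reading of T minutes past 12:00 to (720 - T) minutes past 12:00.
Mirror reads 10:28 = 628 minutes past 12:00.
Actual time: (720 - 628) mod 720 = 92 minutes = 1:32.

Final answer: 1:32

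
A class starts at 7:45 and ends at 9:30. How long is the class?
From 7:45 to 9:30:
(9 x 60 + 30) - (7 x 60 + 45) = 570 - 465 = 105 minutes
= 1 hour and 45 minutes

Final answer: 1 hour and 45 minutes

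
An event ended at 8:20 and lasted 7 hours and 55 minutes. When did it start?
Starting time: 8:20 = 500 total minutes past 12:00
Subtracting: 7 hours and 55 minutes = 475 minutes
500 - 475 = 25 minutes
= 25 minutes past 12:00 = 12:25

Final answer: 12:25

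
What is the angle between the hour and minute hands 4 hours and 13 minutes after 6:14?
First find the time 4 hours and 13 minutes after 6:14.
Total minutes: 6 x 60 + 14 + 4 x 60 + 13 = 627.
627 mod 720 = 627 minutes = 10:27.
Now compute the angle at 10:27:
Hour hand: 10 x 30 + 27 x 0.5 = 313.5 degrees
Minute hand: 27 x 6 = 162 degrees
Difference: |313.5 - 162| = 151.5 degrees
The angle is 151.5 degrees

Final answer: 151.5 degrees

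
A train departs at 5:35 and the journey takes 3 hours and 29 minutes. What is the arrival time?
Starting time: 5:35
Adding 29 minutes to 35 minutes: 35 + 29 = 64 minutes = 1 hour and 4 minutes
Adding 3 hours: 5 + 3 + 1 (carry) = 9
Final time: 9:04

Final answer: 9:04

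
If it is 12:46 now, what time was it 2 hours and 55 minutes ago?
Starting time: 12:46 = 46 total minutes past 12:00
Subtracting: 2 hours and 55 minutes = 175 minutes
46 - 175 = -129 (negative, add 12 hours = 720) = 591 minutes
= 9 hours and 51 minutes past 12:00 = 9:51

Final answer: 9:51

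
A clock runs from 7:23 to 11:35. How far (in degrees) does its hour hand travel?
The hour hand moves 0.5 degrees per minute.
Time elapsed: 11:35 - 7:23 = 252 minutes
Angular displacement: 252 x 0.5 = 126 degrees

Final answer: 126 degrees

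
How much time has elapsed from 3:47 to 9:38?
From 3:47 to 9:38:
(9 x 60 + 38) - (3 x 60 + 47) = 578 - 227 = 351 minutes
= 5 hours and 51 minutes

Final answer: 5 hours and 51 minutes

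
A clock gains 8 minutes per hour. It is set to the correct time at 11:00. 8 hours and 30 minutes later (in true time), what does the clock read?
For every 60 true minutes, the faulty clock advances 60 + 8 = 68 minutes.
True elapsed: 8 hours and 30 minutes = 510 minutes.
Faulty clock advances: 510 x 68/60 = 578 minutes (drift: 68 minutes ahead).
Shown time: 11:00 + 578 minutes = 8:38.

Final answer: 8:38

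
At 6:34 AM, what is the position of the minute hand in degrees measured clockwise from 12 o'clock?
The minute hand moves 6 degrees per minute.
At 6:34: 34 x 6 = 204 degrees

Final answer: 204 degrees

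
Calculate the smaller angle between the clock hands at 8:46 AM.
Hour hand position: 8 x 30 + 46 x 0.5 = 263 degrees
Minute hand position: 46 x 6 = 276 degrees
Difference: |263 - 276| = 13 degrees
The angle between the hands is 13 degrees

Final answer: 13 degrees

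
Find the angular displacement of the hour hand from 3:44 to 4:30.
The hour hand moves 0.5 degrees per minute.
Time elapsed: 4:30 - 3:44 = 46 minutes
Angular displacement: 46 x 0.5 = 23 degrees

Final answer: 23 degrees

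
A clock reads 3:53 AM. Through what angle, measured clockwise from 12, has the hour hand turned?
The hour hand moves 30 degrees per hour and 0.5 degrees per minute.
At 3:53: (3) x 30 + 53 x 0.5 = 90 + 26.5 = 116.5 degrees

Final answer: 116.5 degrees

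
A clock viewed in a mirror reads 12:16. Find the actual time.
Reflection across the vertical (12-6) axis maps a hand at angle A degrees to (360 - A) degrees, which sends a reading of T minutes past 12:00 to (720 - T) minutes past 12:00.
Mirror reads 12:16 = 16 minutes past 12:00.
Actual time: (720 - 16) mod 720 = 704 minutes = 11:44.

Final answer: 11:44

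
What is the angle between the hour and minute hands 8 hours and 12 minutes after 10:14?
First find the time 8 hours and 12 minutes after 10:14.
Total minutes: 10 x 60 + 14 + 8 x 60 + 12 = 1106.
1106 mod 720 = 386 minutes = 6:26.
Now compute the angle at 6:26:
Hour hand: 6 x 30 + 26 x 0.5 = 193 degrees
Minute hand: 26 x 6 = 156 degrees
Difference: |193 - 156| = 37 degrees
The angle is 37 degrees

Final answer: 37 degrees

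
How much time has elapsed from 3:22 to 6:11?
From 3:22 to 6:11:
(6 x 60 + 11) - (3 x 60 + 22) = 371 - 202 = 169 minutes
= 2 hours and 49 minutes

Final answer: 2 hours and 49 minutes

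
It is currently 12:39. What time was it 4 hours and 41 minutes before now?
Starting time: 12:39 = 39 total minutes past 12:00
Subtracting: 4 hours and 41 minutes = 281 minutes
39 - 281 = -242 (negative, add 12 hours = 720) = 478 minutes
= 7 hours and 58 minutes past 12:00 = 7:58

Final answer: 7:58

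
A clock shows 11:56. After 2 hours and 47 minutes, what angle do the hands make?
First find the time 2 hours and 47 minutes after 11:56.
Total minutes: 11 x 60 + 56 + 2 x 60 + 47 = 883.
883 mod 720 = 163 minutes = 2:43.
Now compute the angle at 2:43:
Hour hand: 2 x 30 + 43 x 0.5 = 81.5 degrees
Minute hand: 43 x 6 = 258 degrees
Difference: |81.5 - 258| = 176.5 degrees
The angle is 176.5 degrees

Final answer: 176.5 degrees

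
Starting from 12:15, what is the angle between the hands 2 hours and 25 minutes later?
First find the time 2 hours and 25 minutes after 12:15.
Total minutes: 12 x 60 + 15 + 2 x 60 + 25 = 880.
880 mod 720 = 160 minutes = 2:40.
Now compute the angle at 2:40:
Hour hand: 2 x 30 + 40 x 0.5 = 80 degrees
Minute hand: 40 x 6 = 240 degrees
Difference: |80 - 240| = 160 degrees
The angle is 160 degrees

Final answer: 160 degrees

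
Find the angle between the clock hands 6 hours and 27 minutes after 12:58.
First find the time 6 hours and 27 minutes after 12:58.
Total minutes: 12 x 60 + 58 + 6 x 60 + 27 = 1165.
1165 mod 720 = 445 minutes = 7:25.
Now compute the angle at 7:25:
Hour hand: 7 x 30 + 25 x 0.5 = 222.5 degrees
Minute hand: 25 x 6 = 150 degrees
Difference: |222.5 - 150| = 72.5 degrees
The angle is 72.5 degrees

Final answer: 72.5 degrees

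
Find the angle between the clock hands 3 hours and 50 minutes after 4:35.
First find the time 3 hours and 50 minutes after 4:35.
Total minutes: 4 x 60 + 35 + 3 x 60 + 50 = 505.
505 mod 720 = 505 minutes = 8:25.
Now compute the angle at 8:25:
Hour hand: 8 x 30 + 25 x 0.5 = 252.5 degrees
Minute hand: 25 x 6 = 150 degrees
Difference: |252.5 - 150| = 102.5 degrees
The angle is 102.5 degrees

Final answer: 102.5 degrees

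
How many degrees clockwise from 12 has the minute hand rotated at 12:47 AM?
The minute hand moves 6 degrees per minute.
At 12:47: 47 x 6 = 282 degrees

Final answer: 282 degrees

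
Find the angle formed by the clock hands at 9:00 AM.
Hour hand position: 9 x 30 + 0 x 0.5 = 270 degrees
Minute hand position: 0 x 6 = 0 degrees
Difference: |270 - 0| = 270 degrees
Since 270 > 180, the smaller angle is 360 - 270 = 90 degrees

Final answer: 90 degrees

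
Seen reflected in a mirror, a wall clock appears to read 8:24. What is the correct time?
Reflection across the vertical (12-6) axis maps a hand at angle A degrees to (360 - A) degrees, which sends a reading of T minutes past 12:00 to (720 - T) minutes past 12:00.
Mirror reads 8:24 = 504 minutes past 12:00.
Actual time: (720 - 504) mod 720 = 216 minutes = 3:36.

Final answer: 3:36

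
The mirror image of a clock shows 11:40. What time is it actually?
Reflection across the vertical (12-6) axis maps a hand at angle A degrees to (360 - A) degrees, which sends a reading of T minutes past 12:00 to (720 - T) minutes past 12:00.
Mirror reads 11:40 = 700 minutes past 12:00.
Actual time: (720 - 700) mod 720 = 20 minutes = 12:20.

Final answer: 12:20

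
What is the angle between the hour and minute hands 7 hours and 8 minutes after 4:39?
First find the time 7 hours and 8 minutes after 4:39.
Total minutes: 4 x 60 + 39 + 7 x 60 + 8 = 707.
707 mod 720 = 707 minutes = 11:47.
Now compute the angle at 11:47:
Hour hand: 11 x 30 + 47 x 0.5 = 353.5 degrees
Minute hand: 47 x 6 = 282 degrees
Difference: |353.5 - 282| = 71.5 degrees
The angle is 71.5 degrees

Final answer: 71.5 degrees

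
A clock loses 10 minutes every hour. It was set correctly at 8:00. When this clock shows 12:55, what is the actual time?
For every 60 true minutes, the faulty clock advances 50 minutes, so 1 faulty-clock minute corresponds to 60/50 true minutes.
From 8:00 to 12:55 on the faulty dial is 295 minutes.
True elapsed: 295 x 60/50 = 354 minutes = 5 hours and 54 minutes.
True time: 8:00 + 5 hours and 54 minutes = 1:54.

Final answer: 1:54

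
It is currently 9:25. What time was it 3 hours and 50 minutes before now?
Starting time: 9:25 = 565 total minutes past 12:00
Subtracting: 3 hours and 50 minutes = 230 minutes
565 - 230 = 335 minutes
= 5 hours and 35 minutes past 12:00 = 5:35

Final answer: 5:35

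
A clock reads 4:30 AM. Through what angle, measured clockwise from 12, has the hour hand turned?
The hour hand moves 30 degrees per hour and 0.5 degrees per minute.
At 4:30: (4) x 30 + 30 x 0.5 = 120 + 15 = 135 degrees

Final answer: 135 degrees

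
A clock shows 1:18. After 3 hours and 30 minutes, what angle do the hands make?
First find the time 3 hours and 30 minutes after 1:18.
Total minutes: 1 x 60 + 18 + 3 x 60 + 30 = 288.
288 mod 720 = 288 minutes = 4:48.
Now compute the angle at 4:48:
Hour hand: 4 x 30 + 48 x 0.5 = 144 degrees
Minute hand: 48 x 6 = 288 degrees
Difference: |144 - 288| = 144 degrees
The angle is 144 degrees

Final answer: 144 degrees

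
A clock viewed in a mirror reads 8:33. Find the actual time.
Reflection across the vertical (12-6) axis maps a hand at angle A degrees to (360 - A) degrees, which sends a reading of T minutes past 12:00 to (720 - T) minutes past 12:00.
Mirror reads 8:33 = 513 minutes past 12:00.
Actual time: (720 - 513) mod 720 = 207 minutes = 3:27.

Final answer: 3:27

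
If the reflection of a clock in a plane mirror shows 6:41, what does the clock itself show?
Reflection across the vertical (12-6) axis maps a hand at angle A degrees to (360 - A) degrees, which sends a reading of T minutes past 12:00 to (720 - T) minutes past 12:00.
Mirror reads 6:41 = 401 minutes past 12:00.
Actual time: (720 - 401) mod 720 = 319 minutes = 5:19.

Final answer: 5:19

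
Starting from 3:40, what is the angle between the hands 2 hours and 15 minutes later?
First find the time 2 hours and 15 minutes after 3:40.
Total minutes: 3 x 60 + 40 + 2 x 60 + 15 = 355.
355 mod 720 = 355 minutes = 5:55.
Now compute the angle at 5:55:
Hour hand: 5 x 30 + 55 x 0.5 = 177.5 degrees
Minute hand: 55 x 6 = 330 degrees
Difference: |177.5 - 330| = 152.5 degrees
The angle is 152.5 degrees

Final answer: 152.5 degrees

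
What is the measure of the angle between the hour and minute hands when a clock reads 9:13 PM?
Hour hand position: 9 x 30 + 13 x 0.5 = 276.5 degrees
Minute hand position: 13 x 6 = 78 degrees
Difference: |276.5 - 78| = 198.5 degrees
Since 198.5 > 180, the smaller angle is 360 - 198.5 = 161.5 degrees

Final answer: 161.5 degrees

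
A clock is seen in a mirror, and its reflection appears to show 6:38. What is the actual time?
Reflection across the vertical (12-6) axis maps a hand at angle A degrees to (360 - A) degrees, which sends a reading of T minutes past 12:00 to (720 - T) minutes past 12:00.
Mirror reads 6:38 = 398 minutes past 12:00.
Actual time: (720 - 398) mod 720 = 322 minutes = 5:22.

Final answer: 5:22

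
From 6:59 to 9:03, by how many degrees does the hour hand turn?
The hour hand moves 0.5 degrees per minute.
Time elapsed: 9:03 - 6:59 = 124 minutes
Angular displacement: 124 x 0.5 = 62 degrees

Final answer: 62 degrees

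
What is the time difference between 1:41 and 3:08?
From 1:41 to 3:08:
(3 x 60 + 8) - (1 x 60 + 41) = 188 - 101 = 87 minutes
= 1 hour and 27 minutes

Final answer: 1 hour and 27 minutes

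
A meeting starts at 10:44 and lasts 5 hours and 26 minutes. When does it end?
Starting time: 10:44
Adding 26 minutes to 44 minutes: 44 + 26 = 70 minutes = 1 hour and 10 minutes
Adding 5 hours: 10 + 5 + 1 (carry) = 16 - 12 = 4
Final time: 4:10

Final answer: 4:10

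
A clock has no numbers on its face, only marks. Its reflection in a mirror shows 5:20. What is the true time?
Reflection across the vertical (12-6) axis maps a hand at angle A degrees to (360 - A) degrees, which sends a reading of T minutes past 12:00 to (720 - T) minutes past 12:00.
Mirror reads 5:20 = 320 minutes past 12:00.
Actual time: (720 - 320) mod 720 = 400 minutes = 6:40.

Final answer: 6:40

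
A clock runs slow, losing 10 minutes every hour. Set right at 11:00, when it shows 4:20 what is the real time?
For every 60 true minutes, the faulty clock advances 50 minutes, so 1 faulty-clock minute corresponds to 60/50 true minutes.
From 11:00 to 4:20 on the faulty dial is 320 minutes.
True elapsed: 320 x 60/50 = 384 minutes = 6 hours and 24 minutes.
True time: 11:00 + 6 hours and 24 minutes = 5:24.

Final answer: 5:24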